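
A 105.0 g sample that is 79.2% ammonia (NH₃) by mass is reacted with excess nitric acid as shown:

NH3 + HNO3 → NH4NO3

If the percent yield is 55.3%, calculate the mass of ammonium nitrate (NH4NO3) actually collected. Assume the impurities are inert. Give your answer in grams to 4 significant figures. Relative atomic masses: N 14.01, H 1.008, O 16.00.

Pure NH3 available = 105.0 g × 0.792 = 83.160 g.
M(NH3) = 14.01 + 3(1.008) = 17.034 g/mol.
M(NH4NO3) = 2(14.01) + 4(1.008) + 3(16.00) = 80.052 g/mol.
n(NH3) = 83.160 g / 17.034 g/mol = 4.8820 mol.
From the equation the NH3:NH4NO3 mole ratio is 1:1, so n(NH4NO3) = 4.8820 × 1/1 = 4.8820 mol.
Mass of NH4NO3 = 4.8820 mol × 80.052 g/mol = 390.81 g.
Actual mass collected = 390.81 g × 0.553 = 216.12 g.

216.1 g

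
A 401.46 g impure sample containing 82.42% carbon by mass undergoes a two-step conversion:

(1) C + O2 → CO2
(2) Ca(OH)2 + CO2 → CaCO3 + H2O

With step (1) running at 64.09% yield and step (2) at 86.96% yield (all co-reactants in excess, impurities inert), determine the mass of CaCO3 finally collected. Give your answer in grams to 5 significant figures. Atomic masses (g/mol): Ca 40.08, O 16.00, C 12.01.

Pure C = 401.46 × 0.8242 = 330.883 g.
M(C) = 12.01 g/mol.
M(CaCO3) = 40.08 + 12.01 + 3(16.00) = 100.09 g/mol.
n(C) = 330.883 / 12.01 = 27.5507 mol.
Step 1 (C:CO2 = 1:1): theoretical n(CO2) = 27.5507 mol; at 64.09% yield, n(CO2) = 17.6572 mol.
Step 2 (CO2:CaCO3 = 1:1): theoretical n(CaCO3) = 17.6572 mol, so theoretical mass = 17.6572 × 100.09 = 1767.31 g.
At 86.96% yield, actual mass of CaCO3 = 1767.31 × 0.8696 = 1536.85 g.

1536.9 g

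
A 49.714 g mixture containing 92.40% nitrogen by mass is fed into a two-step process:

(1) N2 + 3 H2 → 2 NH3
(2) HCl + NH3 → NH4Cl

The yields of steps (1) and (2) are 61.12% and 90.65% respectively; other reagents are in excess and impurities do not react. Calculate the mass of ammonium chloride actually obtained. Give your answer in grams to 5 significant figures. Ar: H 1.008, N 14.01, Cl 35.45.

97.175 g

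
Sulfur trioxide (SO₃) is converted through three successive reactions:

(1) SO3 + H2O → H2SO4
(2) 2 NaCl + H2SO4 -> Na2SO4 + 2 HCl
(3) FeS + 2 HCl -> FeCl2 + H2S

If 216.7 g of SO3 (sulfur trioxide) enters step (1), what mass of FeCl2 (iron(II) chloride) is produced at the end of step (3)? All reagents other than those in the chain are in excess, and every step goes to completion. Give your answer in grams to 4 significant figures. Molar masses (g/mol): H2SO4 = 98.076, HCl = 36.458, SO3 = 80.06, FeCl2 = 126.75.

343.1 g

n(SO3) = 216.7 / 80.06 = 2.7067 mol.
Reaction (1): SO3→H2SO4 ratio 1:1 ⇒ n(H2SO4) = 2.7067 mol.
Reaction (2): H2SO4→HCl ratio 1:2 ⇒ n(HCl) = 5.4134 mol.
Reaction (3): HCl→FeCl2 ratio 2:1 ⇒ n(FeCl2) = 2.7067 mol.
Mass of FeCl2 = 2.7067 × 126.75 = 343.08 g.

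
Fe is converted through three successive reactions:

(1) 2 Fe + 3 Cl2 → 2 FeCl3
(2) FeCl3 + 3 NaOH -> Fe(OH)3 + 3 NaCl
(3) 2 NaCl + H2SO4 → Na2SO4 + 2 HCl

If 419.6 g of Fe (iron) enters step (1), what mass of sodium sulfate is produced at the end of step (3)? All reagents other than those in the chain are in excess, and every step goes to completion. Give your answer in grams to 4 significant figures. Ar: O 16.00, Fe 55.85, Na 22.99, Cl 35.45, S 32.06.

M(Fe) = 55.85 g/mol.
M(Na2SO4) = 2(22.99) + 32.06 + 4(16.00) = 142.04 g/mol.
n(Fe) = 419.6 / 55.85 = 7.5130 mol.
Reaction (1): Fe→FeCl3 ratio 2:2 ⇒ n(FeCl3) = 7.5130 mol.
Reaction (2): FeCl3→NaCl ratio 1:3 ⇒ n(NaCl) = 22.539 mol.
Reaction (3): NaCl→Na2SO4 ratio 2:1 ⇒ n(Na2SO4) = 11.269 mol.
Mass of Na2SO4 = 11.269 × 142.04 = 1600.7 g.

1601 g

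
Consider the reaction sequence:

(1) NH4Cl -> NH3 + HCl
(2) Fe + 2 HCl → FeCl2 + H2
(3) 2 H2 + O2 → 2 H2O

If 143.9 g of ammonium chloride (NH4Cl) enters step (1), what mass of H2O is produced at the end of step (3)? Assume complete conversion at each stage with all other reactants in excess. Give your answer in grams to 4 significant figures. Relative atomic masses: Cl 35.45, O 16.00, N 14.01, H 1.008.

M(NH4Cl) = 14.01 + 4(1.008) + 35.45 = 53.492 g/mol.
M(H2O) = 2(1.008) + 16.00 = 18.016 g/mol.
n(NH4Cl) = 143.9 / 53.492 = 2.6901 mol.
Reaction (1): NH4Cl→HCl ratio 1:1 ⇒ n(HCl) = 2.6901 mol.
Reaction (2): HCl→H2 ratio 2:1 ⇒ n(H2) = 1.3451 mol.
Reaction (3): H2→H2O ratio 2:2 ⇒ n(H2O) = 1.3451 mol.
Mass of H2O = 1.3451 × 18.016 = 24.233 g.

24.23 g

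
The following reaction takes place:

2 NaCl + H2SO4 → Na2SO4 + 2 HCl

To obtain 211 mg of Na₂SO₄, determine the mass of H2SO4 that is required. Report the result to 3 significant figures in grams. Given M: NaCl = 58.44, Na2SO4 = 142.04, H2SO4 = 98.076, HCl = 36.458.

Convert: 211 mg = 0.2110 g.
n(Na2SO4) = 0.2110 g / 142.04 g/mol = 0.001485 mol.
From the equation the Na2SO4:H2SO4 mole ratio is 1:1, so n(H2SO4) = 0.001485 × 1/1 = 0.001485 mol.
Mass of H2SO4 = 0.001485 mol × 98.076 g/mol = 0.1457 g.

0.146 g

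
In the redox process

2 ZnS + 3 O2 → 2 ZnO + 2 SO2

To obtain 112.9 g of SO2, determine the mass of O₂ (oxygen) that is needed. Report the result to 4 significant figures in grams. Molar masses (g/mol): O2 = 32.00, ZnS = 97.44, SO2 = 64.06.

84.60 g

n(SO2) = 112.90 g / 64.06 g/mol = 1.7624 mol.
From the equation the SO2:O2 mole ratio is 2:3, so n(O2) = 1.7624 × 3/2 = 2.6436 mol.
Mass of O2 = 2.6436 mol × 32.00 g/mol = 84.596 g.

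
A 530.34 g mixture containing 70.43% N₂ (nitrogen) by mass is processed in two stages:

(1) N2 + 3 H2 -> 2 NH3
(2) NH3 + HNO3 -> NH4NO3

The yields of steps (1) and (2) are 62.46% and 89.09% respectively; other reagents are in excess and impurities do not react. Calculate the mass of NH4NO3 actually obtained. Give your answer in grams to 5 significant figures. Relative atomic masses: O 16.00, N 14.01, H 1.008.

1187.6 g

Pure N2 = 530.34 × 0.7043 = 373.518 g.
M(N2) = 2(14.01) = 28.02 g/mol.
M(NH4NO3) = 2(14.01) + 4(1.008) + 3(16.00) = 80.052 g/mol.
n(N2) = 373.518 / 28.02 = 13.3304 mol.
Step 1 (N2:NH3 = 1:2): theoretical n(NH3) = 26.6608 mol; at 62.46% yield, n(NH3) = 16.6524 mol.
Step 2 (NH3:NH4NO3 = 1:1): theoretical n(NH4NO3) = 16.6524 mol, so theoretical mass = 16.6524 × 80.052 = 1333.06 g.
At 89.09% yield, actual mass of NH4NO3 = 1333.06 × 0.8909 = 1187.62 g.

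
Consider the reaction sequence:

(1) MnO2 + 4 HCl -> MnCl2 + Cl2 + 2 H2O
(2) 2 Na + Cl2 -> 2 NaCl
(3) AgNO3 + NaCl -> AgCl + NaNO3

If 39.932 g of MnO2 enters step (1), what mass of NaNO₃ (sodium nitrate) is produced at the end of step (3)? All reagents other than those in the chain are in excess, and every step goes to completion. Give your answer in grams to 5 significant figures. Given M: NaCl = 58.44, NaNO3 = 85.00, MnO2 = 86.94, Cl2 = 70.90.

n(MnO2) = 39.932 / 86.94 = 0.459305 mol.
Reaction (1): MnO2→Cl2 ratio 1:1 ⇒ n(Cl2) = 0.459305 mol.
Reaction (2): Cl2→NaCl ratio 1:2 ⇒ n(NaCl) = 0.918611 mol.
Reaction (3): NaCl→NaNO3 ratio 1:1 ⇒ n(NaNO3) = 0.918611 mol.
Mass of NaNO3 = 0.918611 × 85.00 = 78.0819 g.

78.082 g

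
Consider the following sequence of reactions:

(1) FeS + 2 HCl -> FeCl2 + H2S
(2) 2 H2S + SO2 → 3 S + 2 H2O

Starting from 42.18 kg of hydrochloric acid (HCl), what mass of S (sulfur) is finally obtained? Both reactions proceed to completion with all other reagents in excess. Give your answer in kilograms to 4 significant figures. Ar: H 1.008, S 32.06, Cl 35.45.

27.82 kg

M(HCl) = 1.008 + 35.45 = 36.458 g/mol.
M(S) = 32.06 g/mol.
42.18 kg = 42180 g.
n(HCl) = 42180 / 36.458 = 1156.9 mol.
Step 1 gives a 2:1 ratio of HCl to H2S, so n(H2S) = 578.47 mol.
In step 2 the H2S:S ratio is 2:3, so n(S) = 867.71 mol.
Mass of S = 867.71 × 32.06 = 27819 g = 27.82 kg.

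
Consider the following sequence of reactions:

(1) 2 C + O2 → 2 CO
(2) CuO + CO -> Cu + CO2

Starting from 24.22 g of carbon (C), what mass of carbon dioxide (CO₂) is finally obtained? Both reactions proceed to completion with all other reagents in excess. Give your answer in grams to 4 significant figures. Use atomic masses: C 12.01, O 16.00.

88.75 g

M(C) = 12.01 g/mol.
M(CO2) = 12.01 + 2(16.00) = 44.01 g/mol.
n(C) = 24.220 / 12.01 = 2.0167 mol.
Step 1 gives a 2:2 ratio of C to CO, so n(CO) = 2.0167 mol.
In step 2 the CO:CO2 ratio is 1:1, so n(CO2) = 2.0167 mol.
Mass of CO2 = 2.0167 × 44.01 = 88.753 g.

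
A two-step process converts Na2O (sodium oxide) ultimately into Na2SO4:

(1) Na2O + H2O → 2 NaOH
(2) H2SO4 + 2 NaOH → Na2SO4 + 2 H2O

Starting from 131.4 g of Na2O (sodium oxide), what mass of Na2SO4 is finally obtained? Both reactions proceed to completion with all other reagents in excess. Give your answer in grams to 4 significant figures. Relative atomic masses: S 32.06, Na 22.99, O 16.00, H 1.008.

301.1 g

M(Na2O) = 2(22.99) + 16.00 = 61.98 g/mol.
M(Na2SO4) = 2(22.99) + 32.06 + 4(16.00) = 142.04 g/mol.
n(Na2O) = 131.40 / 61.98 = 2.1200 mol.
Step 1 gives a 1:2 ratio of Na2O to NaOH, so n(NaOH) = 4.2401 mol.
In step 2 the NaOH:Na2SO4 ratio is 2:1, so n(Na2SO4) = 2.1200 mol.
Mass of Na2SO4 = 2.1200 × 142.04 = 301.13 g.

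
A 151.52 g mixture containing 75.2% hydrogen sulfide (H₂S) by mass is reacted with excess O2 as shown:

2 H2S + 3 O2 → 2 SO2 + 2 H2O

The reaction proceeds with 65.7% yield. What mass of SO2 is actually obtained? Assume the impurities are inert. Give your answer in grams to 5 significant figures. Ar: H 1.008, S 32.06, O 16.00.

140.73 g

Pure H2S available = 151.52 g × 0.752 = 113.943 g.
M(H2S) = 2(1.008) + 32.06 = 34.076 g/mol.
M(SO2) = 32.06 + 2(16.00) = 64.06 g/mol.
n(H2S) = 113.943 g / 34.076 g/mol = 3.34379 mol.
From the equation the H2S:SO2 mole ratio is 2:2, so n(SO2) = 3.34379 × 2/2 = 3.34379 mol.
Mass of SO2 = 3.34379 mol × 64.06 g/mol = 214.203 g.
Actual mass collected = 214.203 g × 0.657 = 140.732 g.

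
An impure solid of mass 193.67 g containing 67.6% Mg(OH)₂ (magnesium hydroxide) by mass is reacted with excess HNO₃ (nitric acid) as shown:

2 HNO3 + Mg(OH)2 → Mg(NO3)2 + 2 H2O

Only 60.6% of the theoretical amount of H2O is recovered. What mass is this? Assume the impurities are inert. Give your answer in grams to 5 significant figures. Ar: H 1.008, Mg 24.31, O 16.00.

Pure Mg(OH)2 available = 193.67 g × 0.676 = 130.921 g.
M(Mg(OH)2) = 24.31 + 2(16.00) + 2(1.008) = 58.326 g/mol.
M(H2O) = 2(1.008) + 16.00 = 18.016 g/mol.
n(Mg(OH)2) = 130.921 g / 58.326 g/mol = 2.24464 mol.
From the equation the Mg(OH)2:H2O mole ratio is 1:2, so n(H2O) = 2.24464 × 2/1 = 4.48928 mol.
Mass of H2O = 4.48928 mol × 18.016 g/mol = 80.8789 g.
Actual mass collected = 80.8789 g × 0.606 = 49.0126 g.

49.013 g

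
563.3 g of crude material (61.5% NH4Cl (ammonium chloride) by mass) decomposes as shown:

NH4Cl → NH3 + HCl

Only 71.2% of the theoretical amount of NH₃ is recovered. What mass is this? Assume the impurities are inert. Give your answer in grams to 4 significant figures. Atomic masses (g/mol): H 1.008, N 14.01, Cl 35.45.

78.55 g

Pure NH4Cl available = 563.3 g × 0.615 = 346.43 g.
M(NH4Cl) = 14.01 + 4(1.008) + 35.45 = 53.492 g/mol.
M(NH3) = 14.01 + 3(1.008) = 17.034 g/mol.
n(NH4Cl) = 346.43 g / 53.492 g/mol = 6.4763 mol.
From the equation the NH4Cl:NH3 mole ratio is 1:1, so n(NH3) = 6.4763 × 1/1 = 6.4763 mol.
Mass of NH3 = 6.4763 mol × 17.034 g/mol = 110.32 g.
Actual mass collected = 110.32 g × 0.712 = 78.546 g.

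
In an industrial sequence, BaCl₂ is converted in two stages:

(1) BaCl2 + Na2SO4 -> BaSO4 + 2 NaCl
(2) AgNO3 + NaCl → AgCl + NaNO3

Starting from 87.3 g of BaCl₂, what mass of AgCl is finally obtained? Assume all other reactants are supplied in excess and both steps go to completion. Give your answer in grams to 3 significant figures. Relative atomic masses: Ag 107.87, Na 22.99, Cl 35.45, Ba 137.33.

120 g

M(BaCl2) = 137.33 + 2(35.45) = 208.23 g/mol.
M(AgCl) = 107.87 + 35.45 = 143.32 g/mol.
n(BaCl2) = 87.30 / 208.23 = 0.4192 mol.
Step 1 gives a 1:2 ratio of BaCl2 to NaCl, so n(NaCl) = 0.8385 mol.
In step 2 the NaCl:AgCl ratio is 1:1, so n(AgCl) = 0.8385 mol.
Mass of AgCl = 0.8385 × 143.32 = 120.2 g.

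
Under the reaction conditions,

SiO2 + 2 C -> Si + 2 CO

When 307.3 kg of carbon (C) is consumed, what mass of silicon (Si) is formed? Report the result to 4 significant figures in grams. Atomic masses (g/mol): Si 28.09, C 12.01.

M(C) = 12.01 g/mol.
M(Si) = 28.09 g/mol.
Convert: 307.3 kg = 307300 g.
n(C) = 307300 g / 12.01 g/mol = 25587 mol.
From the equation the C:Si mole ratio is 2:1, so n(Si) = 25587 × 1/2 = 12794 mol.
Mass of Si = 12794 mol × 28.09 g/mol = 359370 g.

359400 g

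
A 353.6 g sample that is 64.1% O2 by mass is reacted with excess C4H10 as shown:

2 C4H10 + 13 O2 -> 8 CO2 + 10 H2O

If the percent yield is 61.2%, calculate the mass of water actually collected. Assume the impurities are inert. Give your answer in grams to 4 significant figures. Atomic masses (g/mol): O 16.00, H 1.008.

Pure O2 available = 353.6 g × 0.641 = 226.66 g.
M(O2) = 2(16.00) = 32.00 g/mol.
M(H2O) = 2(1.008) + 16.00 = 18.016 g/mol.
n(O2) = 226.66 g / 32.00 g/mol = 7.0830 mol.
From the equation the O2:H2O mole ratio is 13:10, so n(H2O) = 7.0830 × 10/13 = 5.4485 mol.
Mass of H2O = 5.4485 mol × 18.016 g/mol = 98.160 g.
Actual mass collected = 98.160 g × 0.612 = 60.074 g.

60.07 g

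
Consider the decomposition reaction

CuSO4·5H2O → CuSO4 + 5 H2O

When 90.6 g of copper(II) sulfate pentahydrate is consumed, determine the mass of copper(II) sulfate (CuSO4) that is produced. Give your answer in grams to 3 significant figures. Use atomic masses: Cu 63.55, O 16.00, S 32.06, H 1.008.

57.9 g

M(CuSO4·5H2O) = 63.55 + 32.06 + 9(16.00) + 10(1.008) = 249.69 g/mol.
M(CuSO4) = 63.55 + 32.06 + 4(16.00) = 159.61 g/mol.
n(CuSO4·5H2O) = 90.60 g / 249.69 g/mol = 0.3628 mol.
From the equation the CuSO4·5H2O:CuSO4 mole ratio is 1:1, so n(CuSO4) = 0.3628 × 1/1 = 0.3628 mol.
Mass of CuSO4 = 0.3628 mol × 159.61 g/mol = 57.91 g.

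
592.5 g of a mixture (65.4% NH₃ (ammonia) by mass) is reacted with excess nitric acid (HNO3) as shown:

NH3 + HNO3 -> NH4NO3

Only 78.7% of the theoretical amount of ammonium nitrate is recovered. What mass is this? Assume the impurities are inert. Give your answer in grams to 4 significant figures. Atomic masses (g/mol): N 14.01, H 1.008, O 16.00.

1433 g

Pure NH3 available = 592.5 g × 0.654 = 387.50 g.
M(NH3) = 14.01 + 3(1.008) = 17.034 g/mol.
M(NH4NO3) = 2(14.01) + 4(1.008) + 3(16.00) = 80.052 g/mol.
n(NH3) = 387.50 g / 17.034 g/mol = 22.748 mol.
From the equation the NH3:NH4NO3 mole ratio is 1:1, so n(NH4NO3) = 22.748 × 1/1 = 22.748 mol.
Mass of NH4NO3 = 22.748 mol × 80.052 g/mol = 1821.0 g.
Actual mass collected = 1821.0 g × 0.787 = 1433.2 g.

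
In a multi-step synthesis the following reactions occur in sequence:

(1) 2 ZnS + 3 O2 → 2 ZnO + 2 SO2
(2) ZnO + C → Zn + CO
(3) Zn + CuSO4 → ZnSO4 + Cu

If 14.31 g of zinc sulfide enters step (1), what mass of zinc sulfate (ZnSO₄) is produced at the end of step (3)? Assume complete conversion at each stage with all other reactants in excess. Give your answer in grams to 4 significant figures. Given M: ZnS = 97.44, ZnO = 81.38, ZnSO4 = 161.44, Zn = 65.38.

n(ZnS) = 14.31 / 97.44 = 0.14686 mol.
Reaction (1): ZnS→ZnO ratio 2:2 ⇒ n(ZnO) = 0.14686 mol.
Reaction (2): ZnO→Zn ratio 1:1 ⇒ n(Zn) = 0.14686 mol.
Reaction (3): Zn→ZnSO4 ratio 1:1 ⇒ n(ZnSO4) = 0.14686 mol.
Mass of ZnSO4 = 0.14686 × 161.44 = 23.709 g.

23.71 g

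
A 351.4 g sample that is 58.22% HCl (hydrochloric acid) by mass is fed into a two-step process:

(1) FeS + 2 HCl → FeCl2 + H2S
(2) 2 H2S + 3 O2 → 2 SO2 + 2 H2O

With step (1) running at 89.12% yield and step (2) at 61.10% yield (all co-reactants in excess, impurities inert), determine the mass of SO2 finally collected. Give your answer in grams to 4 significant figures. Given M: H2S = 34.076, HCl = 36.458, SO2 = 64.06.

Pure HCl = 351.4 × 0.5822 = 204.59 g.
n(HCl) = 204.59 / 36.458 = 5.6115 mol.
Step 1 (HCl:H2S = 2:1): theoretical n(H2S) = 2.8058 mol; at 89.12% yield, n(H2S) = 2.5005 mol.
Step 2 (H2S:SO2 = 2:2): theoretical n(SO2) = 2.5005 mol, so theoretical mass = 2.5005 × 64.06 = 160.18 g.
At 61.10% yield, actual mass of SO2 = 160.18 × 0.6110 = 97.871 g.

97.87 g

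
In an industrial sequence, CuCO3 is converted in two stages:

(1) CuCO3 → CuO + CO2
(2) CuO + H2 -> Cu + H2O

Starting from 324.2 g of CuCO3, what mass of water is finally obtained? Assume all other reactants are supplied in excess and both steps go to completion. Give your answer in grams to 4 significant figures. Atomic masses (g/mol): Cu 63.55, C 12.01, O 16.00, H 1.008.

47.27 g

M(CuCO3) = 63.55 + 12.01 + 3(16.00) = 123.56 g/mol.
M(H2O) = 2(1.008) + 16.00 = 18.016 g/mol.
n(CuCO3) = 324.20 / 123.56 = 2.6238 mol.
Step 1 gives a 1:1 ratio of CuCO3 to CuO, so n(CuO) = 2.6238 mol.
In step 2 the CuO:H2O ratio is 1:1, so n(H2O) = 2.6238 mol.
Mass of H2O = 2.6238 × 18.016 = 47.271 g.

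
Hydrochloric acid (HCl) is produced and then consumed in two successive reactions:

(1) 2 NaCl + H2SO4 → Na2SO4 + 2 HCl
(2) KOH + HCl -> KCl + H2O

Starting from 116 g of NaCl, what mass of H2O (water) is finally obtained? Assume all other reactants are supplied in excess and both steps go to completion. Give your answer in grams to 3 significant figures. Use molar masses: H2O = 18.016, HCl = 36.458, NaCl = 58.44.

35.8 g

n(NaCl) = 116.0 / 58.44 = 1.985 mol.
Step 1 gives a 2:2 ratio of NaCl to HCl, so n(HCl) = 1.985 mol.
In step 2 the HCl:H2O ratio is 1:1, so n(H2O) = 1.985 mol.
Mass of H2O = 1.985 × 18.016 = 35.76 g.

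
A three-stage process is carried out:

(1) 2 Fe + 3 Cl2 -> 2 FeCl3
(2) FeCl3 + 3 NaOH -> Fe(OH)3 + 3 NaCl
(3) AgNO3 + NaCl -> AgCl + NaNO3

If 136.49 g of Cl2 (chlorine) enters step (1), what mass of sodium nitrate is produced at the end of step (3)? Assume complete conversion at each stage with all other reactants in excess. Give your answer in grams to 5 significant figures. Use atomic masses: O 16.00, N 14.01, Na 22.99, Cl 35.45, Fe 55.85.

M(Cl2) = 2(35.45) = 70.90 g/mol.
M(NaNO3) = 22.99 + 14.01 + 3(16.00) = 85.00 g/mol.
n(Cl2) = 136.49 / 70.90 = 1.92511 mol.
Reaction (1): Cl2→FeCl3 ratio 3:2 ⇒ n(FeCl3) = 1.28340 mol.
Reaction (2): FeCl3→NaCl ratio 1:3 ⇒ n(NaCl) = 3.85021 mol.
Reaction (3): NaCl→NaNO3 ratio 1:1 ⇒ n(NaNO3) = 3.85021 mol.
Mass of NaNO3 = 3.85021 × 85.00 = 327.268 g.

327.27 g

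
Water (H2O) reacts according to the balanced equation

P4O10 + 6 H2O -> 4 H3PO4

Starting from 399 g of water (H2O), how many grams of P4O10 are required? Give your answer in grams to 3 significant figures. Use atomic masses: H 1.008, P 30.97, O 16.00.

1050 g

M(H2O) = 2(1.008) + 16.00 = 18.016 g/mol.
M(P4O10) = 4(30.97) + 10(16.00) = 283.88 g/mol.
n(H2O) = 399.0 g / 18.016 g/mol = 22.15 mol.
From the equation the H2O:P4O10 mole ratio is 6:1, so n(P4O10) = 22.15 × 1/6 = 3.691 mol.
Mass of P4O10 = 3.691 mol × 283.88 g/mol = 1048 g.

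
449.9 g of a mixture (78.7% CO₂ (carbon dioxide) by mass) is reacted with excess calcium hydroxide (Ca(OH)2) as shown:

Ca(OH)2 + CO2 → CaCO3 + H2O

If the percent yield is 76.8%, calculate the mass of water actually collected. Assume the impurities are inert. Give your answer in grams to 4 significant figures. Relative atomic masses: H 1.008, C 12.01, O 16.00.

Pure CO2 available = 449.9 g × 0.787 = 354.07 g.
M(CO2) = 12.01 + 2(16.00) = 44.01 g/mol.
M(H2O) = 2(1.008) + 16.00 = 18.016 g/mol.
n(CO2) = 354.07 g / 44.01 g/mol = 8.0452 mol.
From the equation the CO2:H2O mole ratio is 1:1, so n(H2O) = 8.0452 × 1/1 = 8.0452 mol.
Mass of H2O = 8.0452 mol × 18.016 g/mol = 144.94 g.
Actual mass collected = 144.94 g × 0.768 = 111.32 g.

111.3 g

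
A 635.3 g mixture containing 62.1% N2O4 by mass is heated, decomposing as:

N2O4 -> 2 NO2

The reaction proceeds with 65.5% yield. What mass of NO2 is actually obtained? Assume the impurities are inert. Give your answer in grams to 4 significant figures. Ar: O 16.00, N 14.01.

Pure N2O4 available = 635.3 g × 0.621 = 394.52 g.
M(N2O4) = 2(14.01) + 4(16.00) = 92.02 g/mol.
M(NO2) = 14.01 + 2(16.00) = 46.01 g/mol.
n(N2O4) = 394.52 g / 92.02 g/mol = 4.2873 mol.
From the equation the N2O4:NO2 mole ratio is 1:2, so n(NO2) = 4.2873 × 2/1 = 8.5747 mol.
Mass of NO2 = 8.5747 mol × 46.01 g/mol = 394.52 g.
Actual mass collected = 394.52 g × 0.655 = 258.41 g.

258.4 g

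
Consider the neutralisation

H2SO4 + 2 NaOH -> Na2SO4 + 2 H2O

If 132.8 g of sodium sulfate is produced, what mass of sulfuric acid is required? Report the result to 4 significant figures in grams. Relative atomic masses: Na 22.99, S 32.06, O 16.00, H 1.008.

91.70 g

M(Na2SO4) = 2(22.99) + 32.06 + 4(16.00) = 142.04 g/mol.
M(H2SO4) = 2(1.008) + 32.06 + 4(16.00) = 98.076 g/mol.
n(Na2SO4) = 132.80 g / 142.04 g/mol = 0.93495 mol.
From the equation the Na2SO4:H2SO4 mole ratio is 1:1, so n(H2SO4) = 0.93495 × 1/1 = 0.93495 mol.
Mass of H2SO4 = 0.93495 mol × 98.076 g/mol = 91.696 g.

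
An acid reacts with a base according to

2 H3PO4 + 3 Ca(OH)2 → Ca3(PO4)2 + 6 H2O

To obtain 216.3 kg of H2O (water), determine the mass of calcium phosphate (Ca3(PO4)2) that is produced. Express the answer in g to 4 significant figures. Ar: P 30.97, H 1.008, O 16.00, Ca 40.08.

620700 g

M(H2O) = 2(1.008) + 16.00 = 18.016 g/mol.
M(Ca3(PO4)2) = 3(40.08) + 2(30.97) + 8(16.00) = 310.18 g/mol.
Convert: 216.3 kg = 216300 g.
n(H2O) = 216300 g / 18.016 g/mol = 12006 mol.
From the equation the H2O:Ca3(PO4)2 mole ratio is 6:1, so n(Ca3(PO4)2) = 12006 × 1/6 = 2001.0 mol.
Mass of Ca3(PO4)2 = 2001.0 mol × 310.18 g/mol = 620670 g.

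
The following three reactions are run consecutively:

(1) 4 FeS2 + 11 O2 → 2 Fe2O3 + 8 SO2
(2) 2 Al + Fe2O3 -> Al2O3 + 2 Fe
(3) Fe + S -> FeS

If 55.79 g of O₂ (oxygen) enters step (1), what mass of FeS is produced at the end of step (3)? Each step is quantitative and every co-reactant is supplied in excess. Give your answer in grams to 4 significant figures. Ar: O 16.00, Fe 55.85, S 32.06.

55.73 g

M(O2) = 2(16.00) = 32.00 g/mol.
M(FeS) = 55.85 + 32.06 = 87.91 g/mol.
n(O2) = 55.79 / 32.00 = 1.7434 mol.
Reaction (1): O2→Fe2O3 ratio 11:2 ⇒ n(Fe2O3) = 0.31699 mol.
Reaction (2): Fe2O3→Fe ratio 1:2 ⇒ n(Fe) = 0.63398 mol.
Reaction (3): Fe→FeS ratio 1:1 ⇒ n(FeS) = 0.63398 mol.
Mass of FeS = 0.63398 × 87.91 = 55.733 g.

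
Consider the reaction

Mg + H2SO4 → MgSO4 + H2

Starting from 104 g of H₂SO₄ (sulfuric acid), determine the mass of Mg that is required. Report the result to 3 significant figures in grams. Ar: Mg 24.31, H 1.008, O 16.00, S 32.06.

M(H2SO4) = 2(1.008) + 32.06 + 4(16.00) = 98.076 g/mol.
M(Mg) = 24.31 g/mol.
n(H2SO4) = 104.0 g / 98.076 g/mol = 1.060 mol.
From the equation the H2SO4:Mg mole ratio is 1:1, so n(Mg) = 1.060 × 1/1 = 1.060 mol.
Mass of Mg = 1.060 mol × 24.31 g/mol = 25.78 g.

25.8 g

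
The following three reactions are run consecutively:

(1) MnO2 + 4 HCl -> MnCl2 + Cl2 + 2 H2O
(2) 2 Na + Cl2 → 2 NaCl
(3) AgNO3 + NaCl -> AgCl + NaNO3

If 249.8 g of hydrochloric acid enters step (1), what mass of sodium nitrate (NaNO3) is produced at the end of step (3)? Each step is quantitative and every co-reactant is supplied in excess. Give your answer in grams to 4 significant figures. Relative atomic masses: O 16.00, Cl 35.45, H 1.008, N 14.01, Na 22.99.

291.2 g

M(HCl) = 1.008 + 35.45 = 36.458 g/mol.
M(NaNO3) = 22.99 + 14.01 + 3(16.00) = 85.00 g/mol.
n(HCl) = 249.8 / 36.458 = 6.8517 mol.
Reaction (1): HCl→Cl2 ratio 4:1 ⇒ n(Cl2) = 1.7129 mol.
Reaction (2): Cl2→NaCl ratio 1:2 ⇒ n(NaCl) = 3.4259 mol.
Reaction (3): NaCl→NaNO3 ratio 1:1 ⇒ n(NaNO3) = 3.4259 mol.
Mass of NaNO3 = 3.4259 × 85.00 = 291.20 g.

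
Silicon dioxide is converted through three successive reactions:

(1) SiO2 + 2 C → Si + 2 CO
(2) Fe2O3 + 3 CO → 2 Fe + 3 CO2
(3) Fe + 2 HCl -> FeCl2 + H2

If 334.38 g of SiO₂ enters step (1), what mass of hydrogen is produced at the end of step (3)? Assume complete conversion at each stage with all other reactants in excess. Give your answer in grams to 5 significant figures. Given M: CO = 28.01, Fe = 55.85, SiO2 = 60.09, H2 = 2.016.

14.958 g

n(SiO2) = 334.38 / 60.09 = 5.56465 mol.
Reaction (1): SiO2→CO ratio 1:2 ⇒ n(CO) = 11.1293 mol.
Reaction (2): CO→Fe ratio 3:2 ⇒ n(Fe) = 7.41954 mol.
Reaction (3): Fe→H2 ratio 1:1 ⇒ n(H2) = 7.41954 mol.
Mass of H2 = 7.41954 × 2.016 = 14.9578 g.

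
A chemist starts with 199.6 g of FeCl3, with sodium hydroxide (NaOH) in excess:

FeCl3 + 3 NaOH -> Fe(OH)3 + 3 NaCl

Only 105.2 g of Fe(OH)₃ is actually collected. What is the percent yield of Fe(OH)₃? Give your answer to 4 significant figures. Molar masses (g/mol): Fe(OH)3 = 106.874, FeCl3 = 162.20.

79.99 %

n(FeCl3) = 199.60 g / 162.20 g/mol = 1.2306 mol.
From the equation the FeCl3:Fe(OH)3 mole ratio is 1:1, so n(Fe(OH)3) = 1.2306 × 1/1 = 1.2306 mol.
Mass of Fe(OH)3 = 1.2306 mol × 106.874 g/mol = 131.52 g.
This is the theoretical yield. Percent yield = 105.2 g / 131.52 g × 100% = 79.990%.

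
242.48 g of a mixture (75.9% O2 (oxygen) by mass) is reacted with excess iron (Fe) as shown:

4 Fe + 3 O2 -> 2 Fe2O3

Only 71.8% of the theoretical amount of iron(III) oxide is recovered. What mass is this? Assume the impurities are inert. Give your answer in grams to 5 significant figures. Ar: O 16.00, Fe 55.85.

439.65 g

Pure O2 available = 242.48 g × 0.759 = 184.042 g.
M(O2) = 2(16.00) = 32.00 g/mol.
M(Fe2O3) = 2(55.85) + 3(16.00) = 159.70 g/mol.
n(O2) = 184.042 g / 32.00 g/mol = 5.75132 mol.
From the equation the O2:Fe2O3 mole ratio is 3:2, so n(Fe2O3) = 5.75132 × 2/3 = 3.83421 mol.
Mass of Fe2O3 = 3.83421 mol × 159.70 g/mol = 612.324 g.
Actual mass collected = 612.324 g × 0.718 = 439.649 g.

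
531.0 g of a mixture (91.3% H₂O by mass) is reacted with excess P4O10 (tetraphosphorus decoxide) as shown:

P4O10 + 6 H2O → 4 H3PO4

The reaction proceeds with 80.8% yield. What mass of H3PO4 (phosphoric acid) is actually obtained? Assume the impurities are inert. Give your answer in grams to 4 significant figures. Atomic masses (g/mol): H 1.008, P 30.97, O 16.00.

Pure H2O available = 531.0 g × 0.913 = 484.80 g.
M(H2O) = 2(1.008) + 16.00 = 18.016 g/mol.
M(H3PO4) = 3(1.008) + 30.97 + 4(16.00) = 97.994 g/mol.
n(H2O) = 484.80 g / 18.016 g/mol = 26.910 mol.
From the equation the H2O:H3PO4 mole ratio is 6:4, so n(H3PO4) = 26.910 × 4/6 = 17.940 mol.
Mass of H3PO4 = 17.940 mol × 97.994 g/mol = 1758.0 g.
Actual mass collected = 1758.0 g × 0.808 = 1420.5 g.

1420 g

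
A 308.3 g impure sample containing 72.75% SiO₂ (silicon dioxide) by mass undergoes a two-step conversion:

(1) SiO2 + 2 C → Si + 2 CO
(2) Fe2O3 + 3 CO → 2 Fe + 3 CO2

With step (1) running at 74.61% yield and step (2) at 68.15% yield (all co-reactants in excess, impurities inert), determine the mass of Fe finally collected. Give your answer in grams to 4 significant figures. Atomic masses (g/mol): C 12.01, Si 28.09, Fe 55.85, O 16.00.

141.3 g

Pure SiO2 = 308.3 × 0.7275 = 224.29 g.
M(SiO2) = 28.09 + 2(16.00) = 60.09 g/mol.
M(Fe) = 55.85 g/mol.
n(SiO2) = 224.29 / 60.09 = 3.7325 mol.
Step 1 (SiO2:CO = 1:2): theoretical n(CO) = 7.4651 mol; at 74.61% yield, n(CO) = 5.5697 mol.
Step 2 (CO:Fe = 3:2): theoretical n(Fe) = 3.7131 mol, so theoretical mass = 3.7131 × 55.85 = 207.38 g.
At 68.15% yield, actual mass of Fe = 207.38 × 0.6815 = 141.33 g.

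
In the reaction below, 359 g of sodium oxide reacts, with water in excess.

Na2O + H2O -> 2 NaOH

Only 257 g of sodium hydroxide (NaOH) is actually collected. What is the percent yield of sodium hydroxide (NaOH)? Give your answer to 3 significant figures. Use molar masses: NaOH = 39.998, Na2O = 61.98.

n(Na2O) = 359.0 g / 61.98 g/mol = 5.792 mol.
From the equation the Na2O:NaOH mole ratio is 1:2, so n(NaOH) = 5.792 × 2/1 = 11.58 mol.
Mass of NaOH = 11.58 mol × 39.998 g/mol = 463.4 g.
This is the theoretical yield. Percent yield = 257 g / 463.4 g × 100% = 55.47%.

55.5 %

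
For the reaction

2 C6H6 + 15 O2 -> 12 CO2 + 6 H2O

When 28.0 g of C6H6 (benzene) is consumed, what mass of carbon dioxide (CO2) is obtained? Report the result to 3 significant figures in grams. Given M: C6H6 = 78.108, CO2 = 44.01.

94.7 g

n(C6H6) = 28.00 g / 78.108 g/mol = 0.3585 mol.
From the equation the C6H6:CO2 mole ratio is 2:12, so n(CO2) = 0.3585 × 12/2 = 2.151 mol.
Mass of CO2 = 2.151 mol × 44.01 g/mol = 94.66 g.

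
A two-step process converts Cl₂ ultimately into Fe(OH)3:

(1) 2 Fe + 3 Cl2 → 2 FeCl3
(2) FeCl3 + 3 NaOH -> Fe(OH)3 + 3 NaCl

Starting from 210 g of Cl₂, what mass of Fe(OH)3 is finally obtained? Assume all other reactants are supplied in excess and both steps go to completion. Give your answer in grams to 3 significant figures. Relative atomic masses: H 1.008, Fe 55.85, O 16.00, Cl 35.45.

211 g

M(Cl2) = 2(35.45) = 70.90 g/mol.
M(Fe(OH)3) = 55.85 + 3(16.00) + 3(1.008) = 106.874 g/mol.
n(Cl2) = 210.0 / 70.90 = 2.962 mol.
Step 1 gives a 3:2 ratio of Cl2 to FeCl3, so n(FeCl3) = 1.975 mol.
In step 2 the FeCl3:Fe(OH)3 ratio is 1:1, so n(Fe(OH)3) = 1.975 mol.
Mass of Fe(OH)3 = 1.975 × 106.874 = 211.0 g.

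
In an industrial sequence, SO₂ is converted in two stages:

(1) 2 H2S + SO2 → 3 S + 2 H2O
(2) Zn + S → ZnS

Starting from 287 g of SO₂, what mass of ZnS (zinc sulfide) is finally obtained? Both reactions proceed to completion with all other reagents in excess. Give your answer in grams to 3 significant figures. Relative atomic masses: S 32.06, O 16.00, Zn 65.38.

M(SO2) = 32.06 + 2(16.00) = 64.06 g/mol.
M(ZnS) = 65.38 + 32.06 = 97.44 g/mol.
n(SO2) = 287.0 / 64.06 = 4.480 mol.
Step 1 gives a 1:3 ratio of SO2 to S, so n(S) = 13.44 mol.
In step 2 the S:ZnS ratio is 1:1, so n(ZnS) = 13.44 mol.
Mass of ZnS = 13.44 × 97.44 = 1310 g.

1310 g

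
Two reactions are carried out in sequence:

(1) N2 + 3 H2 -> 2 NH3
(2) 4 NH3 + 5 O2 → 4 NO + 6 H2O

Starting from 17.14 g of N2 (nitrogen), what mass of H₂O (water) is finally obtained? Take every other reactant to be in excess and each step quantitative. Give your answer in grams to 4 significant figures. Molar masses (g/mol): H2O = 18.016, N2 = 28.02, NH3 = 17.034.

n(N2) = 17.140 / 28.02 = 0.61171 mol.
Step 1 gives a 1:2 ratio of N2 to NH3, so n(NH3) = 1.2234 mol.
In step 2 the NH3:H2O ratio is 4:6, so n(H2O) = 1.8351 mol.
Mass of H2O = 1.8351 × 18.016 = 33.061 g.

33.06 g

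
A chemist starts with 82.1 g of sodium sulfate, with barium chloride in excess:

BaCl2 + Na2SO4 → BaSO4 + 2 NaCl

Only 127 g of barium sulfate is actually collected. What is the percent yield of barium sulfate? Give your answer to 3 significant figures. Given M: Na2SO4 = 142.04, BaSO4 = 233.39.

n(Na2SO4) = 82.10 g / 142.04 g/mol = 0.5780 mol.
From the equation the Na2SO4:BaSO4 mole ratio is 1:1, so n(BaSO4) = 0.5780 × 1/1 = 0.5780 mol.
Mass of BaSO4 = 0.5780 mol × 233.39 g/mol = 134.9 g.
This is the theoretical yield. Percent yield = 127 g / 134.9 g × 100% = 94.14%.

94.1 %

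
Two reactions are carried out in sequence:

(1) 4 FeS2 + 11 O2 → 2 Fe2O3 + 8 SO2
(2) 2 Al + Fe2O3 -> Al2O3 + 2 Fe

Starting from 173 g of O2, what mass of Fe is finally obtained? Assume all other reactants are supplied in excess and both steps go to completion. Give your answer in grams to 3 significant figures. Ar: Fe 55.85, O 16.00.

M(O2) = 2(16.00) = 32.00 g/mol.
M(Fe) = 55.85 g/mol.
n(O2) = 173.0 / 32.00 = 5.406 mol.
Step 1 gives a 11:2 ratio of O2 to Fe2O3, so n(Fe2O3) = 0.9830 mol.
In step 2 the Fe2O3:Fe ratio is 1:2, so n(Fe) = 1.966 mol.
Mass of Fe = 1.966 × 55.85 = 109.8 g.

110 g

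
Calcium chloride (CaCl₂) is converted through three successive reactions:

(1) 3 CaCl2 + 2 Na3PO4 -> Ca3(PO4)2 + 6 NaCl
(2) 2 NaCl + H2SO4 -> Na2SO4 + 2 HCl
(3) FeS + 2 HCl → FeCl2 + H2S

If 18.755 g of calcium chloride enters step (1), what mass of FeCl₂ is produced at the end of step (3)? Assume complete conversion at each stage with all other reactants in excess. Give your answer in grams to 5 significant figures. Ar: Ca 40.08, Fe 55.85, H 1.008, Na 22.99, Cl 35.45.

21.420 g

M(CaCl2) = 40.08 + 2(35.45) = 110.98 g/mol.
M(FeCl2) = 55.85 + 2(35.45) = 126.75 g/mol.
n(CaCl2) = 18.755 / 110.98 = 0.168994 mol.
Reaction (1): CaCl2→NaCl ratio 3:6 ⇒ n(NaCl) = 0.337989 mol.
Reaction (2): NaCl→HCl ratio 2:2 ⇒ n(HCl) = 0.337989 mol.
Reaction (3): HCl→FeCl2 ratio 2:1 ⇒ n(FeCl2) = 0.168994 mol.
Mass of FeCl2 = 0.168994 × 126.75 = 21.4200 g.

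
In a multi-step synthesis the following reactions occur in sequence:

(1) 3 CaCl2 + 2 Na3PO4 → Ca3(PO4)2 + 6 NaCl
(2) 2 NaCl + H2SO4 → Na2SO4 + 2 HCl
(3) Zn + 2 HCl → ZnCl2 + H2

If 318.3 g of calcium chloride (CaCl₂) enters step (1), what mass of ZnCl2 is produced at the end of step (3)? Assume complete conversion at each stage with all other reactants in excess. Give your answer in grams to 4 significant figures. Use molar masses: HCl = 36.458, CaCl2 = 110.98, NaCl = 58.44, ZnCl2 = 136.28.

n(CaCl2) = 318.3 / 110.98 = 2.8681 mol.
Reaction (1): CaCl2→NaCl ratio 3:6 ⇒ n(NaCl) = 5.7362 mol.
Reaction (2): NaCl→HCl ratio 2:2 ⇒ n(HCl) = 5.7362 mol.
Reaction (3): HCl→ZnCl2 ratio 2:1 ⇒ n(ZnCl2) = 2.8681 mol.
Mass of ZnCl2 = 2.8681 × 136.28 = 390.86 g.

390.9 g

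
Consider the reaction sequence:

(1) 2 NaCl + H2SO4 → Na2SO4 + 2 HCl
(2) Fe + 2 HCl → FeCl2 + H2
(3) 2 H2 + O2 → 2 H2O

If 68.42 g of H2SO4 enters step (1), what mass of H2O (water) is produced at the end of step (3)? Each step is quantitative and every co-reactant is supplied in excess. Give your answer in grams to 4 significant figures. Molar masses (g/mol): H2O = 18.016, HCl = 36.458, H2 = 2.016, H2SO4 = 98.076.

12.57 g

n(H2SO4) = 68.42 / 98.076 = 0.69762 mol.
Reaction (1): H2SO4→HCl ratio 1:2 ⇒ n(HCl) = 1.3952 mol.
Reaction (2): HCl→H2 ratio 2:1 ⇒ n(H2) = 0.69762 mol.
Reaction (3): H2→H2O ratio 2:2 ⇒ n(H2O) = 0.69762 mol.
Mass of H2O = 0.69762 × 18.016 = 12.568 g.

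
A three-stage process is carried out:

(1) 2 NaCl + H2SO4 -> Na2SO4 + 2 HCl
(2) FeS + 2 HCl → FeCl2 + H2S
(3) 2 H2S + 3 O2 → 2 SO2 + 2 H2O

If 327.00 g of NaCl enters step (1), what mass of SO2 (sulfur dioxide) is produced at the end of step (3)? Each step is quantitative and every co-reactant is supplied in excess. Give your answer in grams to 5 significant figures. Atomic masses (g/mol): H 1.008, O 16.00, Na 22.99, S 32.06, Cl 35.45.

179.22 g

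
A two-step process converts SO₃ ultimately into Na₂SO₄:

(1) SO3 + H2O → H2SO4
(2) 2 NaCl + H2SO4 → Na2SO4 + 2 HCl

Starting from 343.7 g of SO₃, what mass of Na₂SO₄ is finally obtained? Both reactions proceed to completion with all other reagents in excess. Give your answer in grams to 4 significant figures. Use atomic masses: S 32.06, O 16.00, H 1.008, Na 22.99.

609.8 g

M(SO3) = 32.06 + 3(16.00) = 80.06 g/mol.
M(Na2SO4) = 2(22.99) + 32.06 + 4(16.00) = 142.04 g/mol.
n(SO3) = 343.70 / 80.06 = 4.2930 mol.
Step 1 gives a 1:1 ratio of SO3 to H2SO4, so n(H2SO4) = 4.2930 mol.
In step 2 the H2SO4:Na2SO4 ratio is 1:1, so n(Na2SO4) = 4.2930 mol.
Mass of Na2SO4 = 4.2930 × 142.04 = 609.78 g.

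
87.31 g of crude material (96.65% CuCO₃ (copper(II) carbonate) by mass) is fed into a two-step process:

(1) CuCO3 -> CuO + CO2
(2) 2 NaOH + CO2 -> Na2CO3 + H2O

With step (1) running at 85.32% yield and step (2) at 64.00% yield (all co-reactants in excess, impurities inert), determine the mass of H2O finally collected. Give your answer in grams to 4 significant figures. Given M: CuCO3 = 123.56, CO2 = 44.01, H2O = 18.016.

Pure CuCO3 = 87.31 × 0.9665 = 84.385 g.
n(CuCO3) = 84.385 / 123.56 = 0.68295 mol.
Step 1 (CuCO3:CO2 = 1:1): theoretical n(CO2) = 0.68295 mol; at 85.32% yield, n(CO2) = 0.58269 mol.
Step 2 (CO2:H2O = 1:1): theoretical n(H2O) = 0.58269 mol, so theoretical mass = 0.58269 × 18.016 = 10.498 g.
At 64.00% yield, actual mass of H2O = 10.498 × 0.6400 = 6.7186 g.

6.719 g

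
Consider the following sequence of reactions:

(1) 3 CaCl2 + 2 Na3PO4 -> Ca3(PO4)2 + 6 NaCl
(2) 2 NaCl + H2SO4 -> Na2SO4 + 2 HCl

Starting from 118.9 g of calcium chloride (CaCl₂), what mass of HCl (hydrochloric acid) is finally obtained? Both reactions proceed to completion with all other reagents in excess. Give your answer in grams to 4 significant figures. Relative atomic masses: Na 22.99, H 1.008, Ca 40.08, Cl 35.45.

78.12 g

M(CaCl2) = 40.08 + 2(35.45) = 110.98 g/mol.
M(HCl) = 1.008 + 35.45 = 36.458 g/mol.
n(CaCl2) = 118.90 / 110.98 = 1.0714 mol.
Step 1 gives a 3:6 ratio of CaCl2 to NaCl, so n(NaCl) = 2.1427 mol.
In step 2 the NaCl:HCl ratio is 2:2, so n(HCl) = 2.1427 mol.
Mass of HCl = 2.1427 × 36.458 = 78.120 g.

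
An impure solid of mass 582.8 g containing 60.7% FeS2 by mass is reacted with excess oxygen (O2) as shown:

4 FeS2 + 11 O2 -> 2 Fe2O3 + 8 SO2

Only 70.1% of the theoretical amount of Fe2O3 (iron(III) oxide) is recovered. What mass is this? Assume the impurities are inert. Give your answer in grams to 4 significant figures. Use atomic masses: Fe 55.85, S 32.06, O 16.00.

165.1 g

Pure FeS2 available = 582.8 g × 0.607 = 353.76 g.
M(FeS2) = 55.85 + 2(32.06) = 119.97 g/mol.
M(Fe2O3) = 2(55.85) + 3(16.00) = 159.70 g/mol.
n(FeS2) = 353.76 g / 119.97 g/mol = 2.9487 mol.
From the equation the FeS2:Fe2O3 mole ratio is 4:2, so n(Fe2O3) = 2.9487 × 2/4 = 1.4744 mol.
Mass of Fe2O3 = 1.4744 mol × 159.70 g/mol = 235.46 g.
Actual mass collected = 235.46 g × 0.701 = 165.05 g.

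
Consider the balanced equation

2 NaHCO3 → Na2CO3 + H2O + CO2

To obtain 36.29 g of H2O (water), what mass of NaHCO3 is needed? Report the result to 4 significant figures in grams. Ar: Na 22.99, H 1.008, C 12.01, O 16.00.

338.4 g

M(H2O) = 2(1.008) + 16.00 = 18.016 g/mol.
M(NaHCO3) = 22.99 + 1.008 + 12.01 + 3(16.00) = 84.008 g/mol.
n(H2O) = 36.290 g / 18.016 g/mol = 2.0143 mol.
From the equation the H2O:NaHCO3 mole ratio is 1:2, so n(NaHCO3) = 2.0143 × 2/1 = 4.0286 mol.
Mass of NaHCO3 = 4.0286 mol × 84.008 g/mol = 338.44 g.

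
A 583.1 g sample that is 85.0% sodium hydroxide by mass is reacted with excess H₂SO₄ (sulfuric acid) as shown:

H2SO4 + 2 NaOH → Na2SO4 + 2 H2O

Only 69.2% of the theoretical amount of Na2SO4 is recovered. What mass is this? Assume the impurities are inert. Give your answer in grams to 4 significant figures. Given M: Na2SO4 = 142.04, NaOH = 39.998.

609.0 g

Pure NaOH available = 583.1 g × 0.850 = 495.63 g.
n(NaOH) = 495.63 g / 39.998 g/mol = 12.391 mol.
From the equation the NaOH:Na2SO4 mole ratio is 2:1, so n(Na2SO4) = 12.391 × 1/2 = 6.1957 mol.
Mass of Na2SO4 = 6.1957 mol × 142.04 g/mol = 880.04 g.
Actual mass collected = 880.04 g × 0.692 = 608.99 g.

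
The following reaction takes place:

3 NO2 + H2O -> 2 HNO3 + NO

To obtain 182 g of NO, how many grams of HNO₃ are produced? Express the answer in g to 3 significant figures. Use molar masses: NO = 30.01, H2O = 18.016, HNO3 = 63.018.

n(NO) = 182.0 g / 30.01 g/mol = 6.065 mol.
From the equation the NO:HNO3 mole ratio is 1:2, so n(HNO3) = 6.065 × 2/1 = 12.13 mol.
Mass of HNO3 = 12.13 mol × 63.018 g/mol = 764.4 g.

764 g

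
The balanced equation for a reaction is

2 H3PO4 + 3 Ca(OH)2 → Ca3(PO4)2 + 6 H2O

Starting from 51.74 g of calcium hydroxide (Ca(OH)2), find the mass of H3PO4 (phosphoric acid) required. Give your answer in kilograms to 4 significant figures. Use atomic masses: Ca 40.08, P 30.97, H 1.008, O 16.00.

0.04562 kg

M(Ca(OH)2) = 40.08 + 2(16.00) + 2(1.008) = 74.096 g/mol.
M(H3PO4) = 3(1.008) + 30.97 + 4(16.00) = 97.994 g/mol.
n(Ca(OH)2) = 51.740 g / 74.096 g/mol = 0.69828 mol.
From the equation the Ca(OH)2:H3PO4 mole ratio is 3:2, so n(H3PO4) = 0.69828 × 2/3 = 0.46552 mol.
Mass of H3PO4 = 0.46552 mol × 97.994 g/mol = 45.618 g.
Converting to kg: 45.618 g = 0.04562 kg.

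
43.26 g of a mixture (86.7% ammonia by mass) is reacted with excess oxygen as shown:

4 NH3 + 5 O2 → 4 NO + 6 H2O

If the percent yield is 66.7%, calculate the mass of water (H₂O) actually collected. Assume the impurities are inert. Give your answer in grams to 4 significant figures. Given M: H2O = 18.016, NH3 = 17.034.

39.69 g

Pure NH3 available = 43.26 g × 0.867 = 37.506 g.
n(NH3) = 37.506 g / 17.034 g/mol = 2.2019 mol.
From the equation the NH3:H2O mole ratio is 4:6, so n(H2O) = 2.2019 × 6/4 = 3.3028 mol.
Mass of H2O = 3.3028 mol × 18.016 g/mol = 59.503 g.
Actual mass collected = 59.503 g × 0.667 = 39.688 g.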